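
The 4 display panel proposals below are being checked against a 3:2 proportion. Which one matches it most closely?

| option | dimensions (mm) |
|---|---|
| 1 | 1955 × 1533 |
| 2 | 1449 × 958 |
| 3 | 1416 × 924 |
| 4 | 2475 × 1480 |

2

Ratios (long/short): 1 ≈ 1.275; 2 ≈ 1.513; 3 ≈ 1.532; 4 ≈ 1.672.
3:2 ≈ 1.500; option 2 is nearest (Δ 0.013).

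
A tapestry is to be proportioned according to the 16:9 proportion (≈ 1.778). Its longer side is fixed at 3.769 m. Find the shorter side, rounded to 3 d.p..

2.120 m

16:9 ≈ 1.77778.
Shorter side = 3.769 ÷ 1.77778 ≈ 2.12006 → 2.120 m.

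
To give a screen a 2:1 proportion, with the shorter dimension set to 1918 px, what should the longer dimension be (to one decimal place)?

2:1 = 2.00000.
Longer side = 1918 × 2.00000 ≈ 3836.000 → 3836.0 px.

3836.0 px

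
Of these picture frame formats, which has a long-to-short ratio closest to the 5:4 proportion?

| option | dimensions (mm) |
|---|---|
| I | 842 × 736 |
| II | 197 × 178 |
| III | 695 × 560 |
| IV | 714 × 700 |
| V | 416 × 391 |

Target 5:4 ≈ 1.250.
I: 1.144 (Δ0.106)  II: 1.107 (Δ0.143)  III: 1.241 (Δ0.009)  IV: 1.020 (Δ0.230)  V: 1.064 (Δ0.186)

III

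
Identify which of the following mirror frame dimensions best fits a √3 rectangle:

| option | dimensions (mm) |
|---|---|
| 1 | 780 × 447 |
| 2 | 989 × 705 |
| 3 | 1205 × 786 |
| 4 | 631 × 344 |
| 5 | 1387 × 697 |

Ratios (long/short): 1 ≈ 1.745; 2 ≈ 1.403; 3 ≈ 1.533; 4 ≈ 1.834; 5 ≈ 1.990.
root-3 ≈ 1.732; option 1 is nearest (Δ 0.013).

1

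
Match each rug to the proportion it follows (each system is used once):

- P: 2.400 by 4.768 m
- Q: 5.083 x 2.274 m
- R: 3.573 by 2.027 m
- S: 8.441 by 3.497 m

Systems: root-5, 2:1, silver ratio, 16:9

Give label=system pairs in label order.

P = 4.768/2.400 ≈ 1.987 → 2:1 (2.000)
Q = 5.083/2.274 ≈ 2.235 → root-5 (2.236)
R = 3.573/2.027 ≈ 1.763 → 16:9 (1.778)
S = 8.441/3.497 ≈ 2.414 → silver ratio (2.414)

P=2:1, Q=root-5, R=16:9, S=silver ratio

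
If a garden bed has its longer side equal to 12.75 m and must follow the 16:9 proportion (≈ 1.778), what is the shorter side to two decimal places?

16:9 ≈ 1.77778.
Shorter side = 12.75 ÷ 1.77778 ≈ 7.1719 → 7.17 m.

7.17 m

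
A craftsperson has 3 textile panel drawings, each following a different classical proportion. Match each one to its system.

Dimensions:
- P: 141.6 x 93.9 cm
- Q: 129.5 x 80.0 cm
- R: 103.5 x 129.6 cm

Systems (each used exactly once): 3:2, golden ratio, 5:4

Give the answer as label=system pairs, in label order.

P = 141.6/93.9 ≈ 1.508 → 3:2 (1.500)
Q = 129.5/80.0 ≈ 1.619 → golden ratio (1.618)
R = 129.6/103.5 ≈ 1.252 → 5:4 (1.250)

P=3:2, Q=golden ratio, R=5:4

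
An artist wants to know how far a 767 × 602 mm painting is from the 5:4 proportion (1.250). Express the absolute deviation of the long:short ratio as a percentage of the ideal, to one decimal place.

Ratio = 767 / 602 ≈ 1.2741.
Ideal 5:4 = 1.2500. |1.2741 − 1.2500| / 1.2500 ≈ 1.93% → 1.9%.

1.9%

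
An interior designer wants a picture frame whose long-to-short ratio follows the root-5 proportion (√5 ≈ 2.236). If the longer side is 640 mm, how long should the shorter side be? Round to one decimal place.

286.2 mm

root-5 ≈ 2.23607.
Shorter side = 640 ÷ 2.23607 ≈ 286.216 → 286.2 mm.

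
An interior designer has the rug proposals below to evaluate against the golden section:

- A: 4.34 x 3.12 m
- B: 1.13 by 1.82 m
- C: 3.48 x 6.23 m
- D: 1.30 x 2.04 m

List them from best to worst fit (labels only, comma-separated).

A: 4.34/3.12 ≈ 1.391 → |1.391 − 1.618| = 0.227
B: 1.82/1.13 ≈ 1.611 → |1.611 − 1.618| = 0.007
C: 6.23/3.48 ≈ 1.790 → |1.790 − 1.618| = 0.172
D: 2.04/1.30 ≈ 1.569 → |1.569 − 1.618| = 0.049

B, D, C, A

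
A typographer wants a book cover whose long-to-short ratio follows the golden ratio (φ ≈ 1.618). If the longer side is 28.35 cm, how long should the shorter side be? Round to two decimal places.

17.52 cm

golden ratio ≈ 1.61803.
Shorter side = 28.35 ÷ 1.61803 ≈ 17.5213 → 17.52 cm.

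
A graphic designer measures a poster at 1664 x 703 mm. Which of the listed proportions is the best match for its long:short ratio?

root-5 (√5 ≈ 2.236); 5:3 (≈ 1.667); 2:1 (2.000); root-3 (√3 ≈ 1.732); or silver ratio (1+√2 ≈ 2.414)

1664/703 ≈ 2.367. Nearest candidates are silver ratio (2.414, off by 0.047) and root-5 (2.236, off by 0.131).

silver ratio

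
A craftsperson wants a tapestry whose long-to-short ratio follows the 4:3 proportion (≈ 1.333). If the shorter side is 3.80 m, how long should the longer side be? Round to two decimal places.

4:3 ≈ 1.33333.
Longer side = 3.80 × 1.33333 ≈ 5.0667 → 5.07 m.

5.07 m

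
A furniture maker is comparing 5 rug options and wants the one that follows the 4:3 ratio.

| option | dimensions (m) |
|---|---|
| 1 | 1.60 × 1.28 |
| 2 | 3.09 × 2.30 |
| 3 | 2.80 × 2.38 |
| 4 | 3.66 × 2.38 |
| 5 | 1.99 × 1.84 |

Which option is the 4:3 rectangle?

Ratios (long/short): 1 ≈ 1.250; 2 ≈ 1.343; 3 ≈ 1.176; 4 ≈ 1.538; 5 ≈ 1.082.
4:3 ≈ 1.333; option 2 is nearest (Δ 0.010).

2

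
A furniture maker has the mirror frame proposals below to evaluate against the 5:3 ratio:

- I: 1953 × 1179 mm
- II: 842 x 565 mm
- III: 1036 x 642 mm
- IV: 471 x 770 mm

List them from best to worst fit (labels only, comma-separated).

I, IV, III, II

I: 1953/1179 ≈ 1.656 → |1.656 − 1.667| = 0.011
II: 842/565 ≈ 1.490 → |1.490 − 1.667| = 0.177
III: 1036/642 ≈ 1.614 → |1.614 − 1.667| = 0.053
IV: 770/471 ≈ 1.635 → |1.635 − 1.667| = 0.032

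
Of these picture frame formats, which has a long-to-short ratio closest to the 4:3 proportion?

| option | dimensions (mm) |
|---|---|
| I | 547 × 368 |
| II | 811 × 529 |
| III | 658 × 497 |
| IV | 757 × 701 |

III

Target 4:3 ≈ 1.333.
I: 1.486 (Δ0.153)  II: 1.533 (Δ0.200)  III: 1.324 (Δ0.009)  IV: 1.080 (Δ0.253)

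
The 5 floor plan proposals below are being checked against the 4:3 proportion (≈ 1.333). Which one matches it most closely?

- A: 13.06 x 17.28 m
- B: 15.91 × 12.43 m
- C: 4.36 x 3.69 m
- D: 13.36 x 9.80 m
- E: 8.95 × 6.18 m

Ratios (long/short): A ≈ 1.323; B ≈ 1.280; C ≈ 1.182; D ≈ 1.363; E ≈ 1.448.
4:3 ≈ 1.333; option A is nearest (Δ 0.010).

A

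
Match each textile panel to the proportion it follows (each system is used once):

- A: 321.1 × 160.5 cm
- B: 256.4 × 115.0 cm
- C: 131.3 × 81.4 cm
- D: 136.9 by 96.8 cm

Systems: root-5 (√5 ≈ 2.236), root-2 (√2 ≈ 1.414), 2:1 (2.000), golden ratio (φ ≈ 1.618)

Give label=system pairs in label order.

Ratios: A ≈ 2.001; B ≈ 2.230; C ≈ 1.613; D ≈ 1.414.
Targets: root-5 ≈ 2.236; root-2 ≈ 1.414; 2:1 ≈ 2.000; golden ratio ≈ 1.618.

A=2:1, B=root-5, C=golden ratio, D=root-2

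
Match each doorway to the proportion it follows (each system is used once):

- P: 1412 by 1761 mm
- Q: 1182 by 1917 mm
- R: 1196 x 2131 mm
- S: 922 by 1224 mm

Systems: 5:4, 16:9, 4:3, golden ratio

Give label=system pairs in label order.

P=5:4, Q=golden ratio, R=16:9, S=4:3

Ratios: P ≈ 1.247; Q ≈ 1.622; R ≈ 1.782; S ≈ 1.328.
Targets: 5:4 ≈ 1.250; 16:9 ≈ 1.778; 4:3 ≈ 1.333; golden ratio ≈ 1.618.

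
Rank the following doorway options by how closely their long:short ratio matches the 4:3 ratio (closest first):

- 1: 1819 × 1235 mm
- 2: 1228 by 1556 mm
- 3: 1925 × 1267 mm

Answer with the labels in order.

2, 1, 3

Ratios: 1 = 1819 / 1235 ≈ 1.473; 2 = 1556 / 1228 ≈ 1.267; 3 = 1925 / 1267 ≈ 1.519.
|Δ from 1.333|: 1 0.140; 2 0.066; 3 0.186.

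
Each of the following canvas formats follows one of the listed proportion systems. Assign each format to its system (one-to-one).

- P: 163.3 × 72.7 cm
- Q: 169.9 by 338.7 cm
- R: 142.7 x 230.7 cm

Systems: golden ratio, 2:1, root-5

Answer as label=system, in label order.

Ratios: P ≈ 2.246; Q ≈ 1.994; R ≈ 1.617.
Targets: golden ratio ≈ 1.618; 2:1 ≈ 2.000; root-5 ≈ 2.236.

P=root-5, Q=2:1, R=golden ratio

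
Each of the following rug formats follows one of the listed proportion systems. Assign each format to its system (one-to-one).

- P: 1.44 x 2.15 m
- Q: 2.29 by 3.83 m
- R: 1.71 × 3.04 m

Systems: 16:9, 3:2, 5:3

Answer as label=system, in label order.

P=3:2, Q=5:3, R=16:9

P = 2.15/1.44 ≈ 1.493 → 3:2 (1.500)
Q = 3.83/2.29 ≈ 1.672 → 5:3 (1.667)
R = 3.04/1.71 ≈ 1.778 → 16:9 (1.778)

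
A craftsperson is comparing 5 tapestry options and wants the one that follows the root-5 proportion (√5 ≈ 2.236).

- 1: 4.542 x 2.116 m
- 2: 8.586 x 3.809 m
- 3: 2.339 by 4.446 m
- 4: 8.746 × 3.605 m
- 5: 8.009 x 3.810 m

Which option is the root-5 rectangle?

Ratios (long/short): 1 ≈ 2.147; 2 ≈ 2.254; 3 ≈ 1.901; 4 ≈ 2.426; 5 ≈ 2.102.
root-5 ≈ 2.236; option 2 is nearest (Δ 0.018).

2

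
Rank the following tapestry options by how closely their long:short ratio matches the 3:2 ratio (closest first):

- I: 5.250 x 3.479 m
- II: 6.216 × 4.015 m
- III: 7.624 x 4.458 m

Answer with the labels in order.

I, II, III

Ratios: I = 5.250 / 3.479 ≈ 1.509; II = 6.216 / 4.015 ≈ 1.548; III = 7.624 / 4.458 ≈ 1.710.
|Δ from 1.500|: I 0.009; II 0.048; III 0.210.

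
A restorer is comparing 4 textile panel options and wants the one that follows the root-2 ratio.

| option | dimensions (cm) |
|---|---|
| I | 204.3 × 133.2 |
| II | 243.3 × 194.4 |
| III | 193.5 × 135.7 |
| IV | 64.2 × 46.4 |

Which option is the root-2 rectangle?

Target root-2 ≈ 1.414.
I: 1.534 (Δ0.120)  II: 1.252 (Δ0.162)  III: 1.426 (Δ0.012)  IV: 1.384 (Δ0.030)

III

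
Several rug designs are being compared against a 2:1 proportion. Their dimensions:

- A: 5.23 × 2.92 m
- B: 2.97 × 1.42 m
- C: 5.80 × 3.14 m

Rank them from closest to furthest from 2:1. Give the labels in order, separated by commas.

B, C, A

A: 5.23/2.92 ≈ 1.791 → |1.791 − 2.000| = 0.209
B: 2.97/1.42 ≈ 2.092 → |2.092 − 2.000| = 0.092
C: 5.80/3.14 ≈ 1.847 → |1.847 − 2.000| = 0.153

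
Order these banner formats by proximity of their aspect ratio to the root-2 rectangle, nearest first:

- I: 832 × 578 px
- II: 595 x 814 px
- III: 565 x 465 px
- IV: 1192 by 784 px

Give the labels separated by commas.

I, II, IV, III

Ratios: I = 832 / 578 ≈ 1.439; II = 814 / 595 ≈ 1.368; III = 565 / 465 ≈ 1.215; IV = 1192 / 784 ≈ 1.520.
|Δ from 1.414|: I 0.025; II 0.046; III 0.199; IV 0.106.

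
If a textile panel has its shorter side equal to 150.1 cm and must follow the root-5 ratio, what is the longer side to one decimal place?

root-5 ≈ 2.23607.
Longer side = 150.1 × 2.23607 ≈ 335.634 → 335.6 cm.

335.6 cm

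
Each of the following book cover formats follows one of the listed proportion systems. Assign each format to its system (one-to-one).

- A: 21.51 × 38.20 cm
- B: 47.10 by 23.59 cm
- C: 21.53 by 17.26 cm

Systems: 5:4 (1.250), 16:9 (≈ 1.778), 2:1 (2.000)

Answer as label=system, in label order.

A=16:9, B=2:1, C=5:4

A = 38.20/21.51 ≈ 1.776 → 16:9 (1.778)
B = 47.10/23.59 ≈ 1.997 → 2:1 (2.000)
C = 21.53/17.26 ≈ 1.247 → 5:4 (1.250)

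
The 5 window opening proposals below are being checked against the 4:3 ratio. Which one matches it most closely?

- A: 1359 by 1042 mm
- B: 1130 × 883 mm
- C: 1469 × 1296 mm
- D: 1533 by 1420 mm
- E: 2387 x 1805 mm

E

Ratios (long/short): A ≈ 1.304; B ≈ 1.280; C ≈ 1.133; D ≈ 1.080; E ≈ 1.322.
4:3 ≈ 1.333; option E is nearest (Δ 0.011).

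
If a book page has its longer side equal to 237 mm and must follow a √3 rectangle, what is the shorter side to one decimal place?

root-3 ≈ 1.73205.
Shorter side = 237 ÷ 1.73205 ≈ 136.832 → 136.8 mm.

136.8 mm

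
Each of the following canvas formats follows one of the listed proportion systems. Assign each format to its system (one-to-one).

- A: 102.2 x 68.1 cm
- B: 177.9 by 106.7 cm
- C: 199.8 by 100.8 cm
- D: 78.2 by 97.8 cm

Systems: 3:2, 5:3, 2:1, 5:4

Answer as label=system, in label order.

A = 102.2/68.1 ≈ 1.501 → 3:2 (1.500)
B = 177.9/106.7 ≈ 1.667 → 5:3 (1.667)
C = 199.8/100.8 ≈ 1.982 → 2:1 (2.000)
D = 97.8/78.2 ≈ 1.251 → 5:4 (1.250)

A=3:2, B=5:3, C=2:1, D=5:4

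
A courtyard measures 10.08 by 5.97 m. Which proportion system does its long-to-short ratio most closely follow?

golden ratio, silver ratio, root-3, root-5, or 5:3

10.08/5.97 ≈ 1.688. Nearest candidates are 5:3 (1.667, off by 0.021) and root-3 (1.732, off by 0.044).

5:3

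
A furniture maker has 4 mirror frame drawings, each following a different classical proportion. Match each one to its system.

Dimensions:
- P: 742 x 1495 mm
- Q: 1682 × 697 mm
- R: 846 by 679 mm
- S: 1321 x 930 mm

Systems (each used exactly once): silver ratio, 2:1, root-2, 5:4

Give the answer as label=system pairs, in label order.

P = 1495/742 ≈ 2.015 → 2:1 (2.000)
Q = 1682/697 ≈ 2.413 → silver ratio (2.414)
R = 846/679 ≈ 1.246 → 5:4 (1.250)
S = 1321/930 ≈ 1.420 → root-2 (1.414)

P=2:1, Q=silver ratio, R=5:4, S=root-2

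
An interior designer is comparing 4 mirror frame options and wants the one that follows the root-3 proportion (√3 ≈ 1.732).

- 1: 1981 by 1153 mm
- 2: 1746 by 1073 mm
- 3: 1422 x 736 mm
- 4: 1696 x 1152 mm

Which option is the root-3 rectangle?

1

Target root-3 ≈ 1.732.
1: 1.718 (Δ0.014)  2: 1.627 (Δ0.105)  3: 1.932 (Δ0.200)  4: 1.472 (Δ0.260)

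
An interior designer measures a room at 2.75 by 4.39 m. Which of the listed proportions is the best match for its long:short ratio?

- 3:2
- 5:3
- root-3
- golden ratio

golden ratio

4.39/2.75 ≈ 1.596. Nearest candidates are golden ratio (1.618, off by 0.022) and 5:3 (1.667, off by 0.071).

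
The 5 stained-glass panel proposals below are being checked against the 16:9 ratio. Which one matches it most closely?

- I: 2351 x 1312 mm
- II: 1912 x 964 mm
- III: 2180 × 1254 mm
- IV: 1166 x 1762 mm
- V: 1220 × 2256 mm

Target 16:9 ≈ 1.778.
I: 1.792 (Δ0.014)  II: 1.983 (Δ0.205)  III: 1.738 (Δ0.040)  IV: 1.511 (Δ0.267)  V: 1.849 (Δ0.071)

I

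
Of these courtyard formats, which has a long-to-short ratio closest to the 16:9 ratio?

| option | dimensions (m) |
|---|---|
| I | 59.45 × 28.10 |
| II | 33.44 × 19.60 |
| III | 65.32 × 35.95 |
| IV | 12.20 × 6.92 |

Ratios (long/short): I ≈ 2.116; II ≈ 1.706; III ≈ 1.817; IV ≈ 1.763.
16:9 ≈ 1.778; option IV is nearest (Δ 0.015).

IV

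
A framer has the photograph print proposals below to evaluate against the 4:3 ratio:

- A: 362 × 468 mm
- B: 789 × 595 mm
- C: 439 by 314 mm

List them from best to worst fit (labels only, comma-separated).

B, A, C

Ratios: A = 468 / 362 ≈ 1.293; B = 789 / 595 ≈ 1.326; C = 439 / 314 ≈ 1.398.
|Δ from 1.333|: A 0.040; B 0.007; C 0.065.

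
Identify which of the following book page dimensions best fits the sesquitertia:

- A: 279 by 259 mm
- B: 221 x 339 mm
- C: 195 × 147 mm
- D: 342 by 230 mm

C

Target 4:3 ≈ 1.333.
A: 1.077 (Δ0.256)  B: 1.534 (Δ0.201)  C: 1.327 (Δ0.006)  D: 1.487 (Δ0.154)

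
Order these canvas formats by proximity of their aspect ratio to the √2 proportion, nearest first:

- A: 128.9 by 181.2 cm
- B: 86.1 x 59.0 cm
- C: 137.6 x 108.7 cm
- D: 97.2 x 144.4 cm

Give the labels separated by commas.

A: 181.2/128.9 ≈ 1.406 → |1.406 − 1.414| = 0.008
B: 86.1/59.0 ≈ 1.459 → |1.459 − 1.414| = 0.045
C: 137.6/108.7 ≈ 1.266 → |1.266 − 1.414| = 0.148
D: 144.4/97.2 ≈ 1.486 → |1.486 − 1.414| = 0.072

A, B, D, C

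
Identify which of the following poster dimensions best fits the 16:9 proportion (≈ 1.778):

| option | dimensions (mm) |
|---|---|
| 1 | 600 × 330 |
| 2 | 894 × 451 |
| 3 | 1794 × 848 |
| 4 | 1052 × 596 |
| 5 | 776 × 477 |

4

Target 16:9 ≈ 1.778.
1: 1.818 (Δ0.040)  2: 1.982 (Δ0.204)  3: 2.116 (Δ0.338)  4: 1.765 (Δ0.013)  5: 1.627 (Δ0.151)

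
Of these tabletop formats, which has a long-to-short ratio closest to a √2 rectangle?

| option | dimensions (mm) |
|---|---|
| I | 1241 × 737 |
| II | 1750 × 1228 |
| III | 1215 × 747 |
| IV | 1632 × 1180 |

II

Target root-2 ≈ 1.414.
I: 1.684 (Δ0.270)  II: 1.425 (Δ0.011)  III: 1.627 (Δ0.213)  IV: 1.383 (Δ0.031)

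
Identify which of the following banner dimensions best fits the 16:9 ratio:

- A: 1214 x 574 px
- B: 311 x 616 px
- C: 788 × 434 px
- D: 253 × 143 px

D

Target 16:9 ≈ 1.778.
A: 2.115 (Δ0.337)  B: 1.981 (Δ0.203)  C: 1.816 (Δ0.038)  D: 1.769 (Δ0.009)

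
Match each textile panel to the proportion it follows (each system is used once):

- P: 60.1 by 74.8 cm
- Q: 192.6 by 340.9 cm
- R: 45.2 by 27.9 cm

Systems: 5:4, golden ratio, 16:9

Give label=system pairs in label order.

Ratios: P ≈ 1.245; Q ≈ 1.770; R ≈ 1.620.
Targets: 5:4 ≈ 1.250; golden ratio ≈ 1.618; 16:9 ≈ 1.778.

P=5:4, Q=16:9, R=golden ratio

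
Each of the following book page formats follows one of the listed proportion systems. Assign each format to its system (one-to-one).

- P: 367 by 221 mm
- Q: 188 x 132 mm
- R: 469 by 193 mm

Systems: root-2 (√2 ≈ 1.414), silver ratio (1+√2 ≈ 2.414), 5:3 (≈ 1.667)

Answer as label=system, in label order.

P=5:3, Q=root-2, R=silver ratio

Ratios: P ≈ 1.661; Q ≈ 1.424; R ≈ 2.430.
Targets: root-2 ≈ 1.414; silver ratio ≈ 2.414; 5:3 ≈ 1.667.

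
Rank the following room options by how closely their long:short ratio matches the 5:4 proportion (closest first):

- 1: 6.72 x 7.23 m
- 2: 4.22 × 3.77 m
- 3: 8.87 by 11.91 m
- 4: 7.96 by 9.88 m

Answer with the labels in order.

4, 3, 2, 1

Ratios: 1 = 7.23 / 6.72 ≈ 1.076; 2 = 4.22 / 3.77 ≈ 1.119; 3 = 11.91 / 8.87 ≈ 1.343; 4 = 9.88 / 7.96 ≈ 1.241.
|Δ from 1.250|: 1 0.174; 2 0.131; 3 0.093; 4 0.009.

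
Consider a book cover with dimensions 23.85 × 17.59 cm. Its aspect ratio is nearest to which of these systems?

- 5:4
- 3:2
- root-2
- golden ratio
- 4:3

Ratio = 23.85 / 17.59 ≈ 1.356.
Distances: 5:4 1.250 (Δ 0.106); 3:2 1.500 (Δ 0.144); root-2 1.414 (Δ 0.058); golden ratio 1.618 (Δ 0.262); 4:3 1.333 (Δ 0.023).

4:3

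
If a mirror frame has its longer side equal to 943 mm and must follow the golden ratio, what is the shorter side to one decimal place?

582.8 mm

golden ratio ≈ 1.61803.
Shorter side = 943 ÷ 1.61803 ≈ 582.807 → 582.8 mm.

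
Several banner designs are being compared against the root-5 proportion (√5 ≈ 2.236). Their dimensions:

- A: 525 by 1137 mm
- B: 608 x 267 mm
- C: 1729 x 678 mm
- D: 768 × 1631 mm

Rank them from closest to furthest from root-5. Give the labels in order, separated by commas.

Ratios: A = 1137 / 525 ≈ 2.166; B = 608 / 267 ≈ 2.277; C = 1729 / 678 ≈ 2.550; D = 1631 / 768 ≈ 2.124.
|Δ from 2.236|: A 0.070; B 0.041; C 0.314; D 0.112.

B, A, D, C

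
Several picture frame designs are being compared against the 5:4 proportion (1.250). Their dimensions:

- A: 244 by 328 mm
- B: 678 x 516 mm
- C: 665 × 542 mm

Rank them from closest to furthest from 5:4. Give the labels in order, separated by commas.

Ratios: A = 328 / 244 ≈ 1.344; B = 678 / 516 ≈ 1.314; C = 665 / 542 ≈ 1.227.
|Δ from 1.250|: A 0.094; B 0.064; C 0.023.

C, B, A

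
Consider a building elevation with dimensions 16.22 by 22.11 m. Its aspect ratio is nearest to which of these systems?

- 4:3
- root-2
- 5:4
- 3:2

4:3

22.11/16.22 ≈ 1.363. Nearest candidates are 4:3 (1.333, off by 0.030) and root-2 (1.414, off by 0.051).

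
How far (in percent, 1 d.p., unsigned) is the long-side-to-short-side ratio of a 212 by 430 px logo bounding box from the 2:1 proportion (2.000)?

Ratio = 430 / 212 ≈ 2.0283.
Ideal 2:1 = 2.0000. |2.0283 − 2.0000| / 2.0000 ≈ 1.42% → 1.4%.

1.4%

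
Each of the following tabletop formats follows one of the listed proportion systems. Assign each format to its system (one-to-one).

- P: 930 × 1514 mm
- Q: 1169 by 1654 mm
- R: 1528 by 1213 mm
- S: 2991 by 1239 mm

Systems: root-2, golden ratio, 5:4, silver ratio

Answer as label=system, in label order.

Ratios: P ≈ 1.628; Q ≈ 1.415; R ≈ 1.260; S ≈ 2.414.
Targets: root-2 ≈ 1.414; golden ratio ≈ 1.618; 5:4 ≈ 1.250; silver ratio ≈ 2.414.

P=golden ratio, Q=root-2, R=5:4, S=silver ratio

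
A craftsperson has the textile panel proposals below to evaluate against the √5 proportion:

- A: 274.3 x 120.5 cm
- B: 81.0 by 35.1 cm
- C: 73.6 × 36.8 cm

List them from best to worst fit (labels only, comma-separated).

A, B, C

Ratios: A = 274.3 / 120.5 ≈ 2.276; B = 81.0 / 35.1 ≈ 2.308; C = 73.6 / 36.8 ≈ 2.000.
|Δ from 2.236|: A 0.040; B 0.072; C 0.236.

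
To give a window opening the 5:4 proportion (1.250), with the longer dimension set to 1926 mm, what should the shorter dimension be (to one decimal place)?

1540.8 mm

5:4 = 1.25000.
Shorter side = 1926 ÷ 1.25000 ≈ 1540.800 → 1540.8 mm.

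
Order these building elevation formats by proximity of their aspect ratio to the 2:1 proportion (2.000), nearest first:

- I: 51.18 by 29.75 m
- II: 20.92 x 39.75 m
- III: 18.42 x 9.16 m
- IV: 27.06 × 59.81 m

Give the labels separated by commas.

I: 51.18/29.75 ≈ 1.720 → |1.720 − 2.000| = 0.280
II: 39.75/20.92 ≈ 1.900 → |1.900 − 2.000| = 0.100
III: 18.42/9.16 ≈ 2.011 → |2.011 − 2.000| = 0.011
IV: 59.81/27.06 ≈ 2.210 → |2.210 − 2.000| = 0.210

III, II, IV, I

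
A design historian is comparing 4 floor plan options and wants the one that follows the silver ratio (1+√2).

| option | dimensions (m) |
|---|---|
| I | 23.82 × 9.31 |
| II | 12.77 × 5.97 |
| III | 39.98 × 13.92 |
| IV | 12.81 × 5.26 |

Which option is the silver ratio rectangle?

Target silver ratio ≈ 2.414.
I: 2.559 (Δ0.145)  II: 2.139 (Δ0.275)  III: 2.872 (Δ0.458)  IV: 2.435 (Δ0.021)

IV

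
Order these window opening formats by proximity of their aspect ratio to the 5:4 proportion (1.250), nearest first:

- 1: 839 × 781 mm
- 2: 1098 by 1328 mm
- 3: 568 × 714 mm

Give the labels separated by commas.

3, 2, 1

1: 839/781 ≈ 1.074 → |1.074 − 1.250| = 0.176
2: 1328/1098 ≈ 1.209 → |1.209 − 1.250| = 0.041
3: 714/568 ≈ 1.257 → |1.257 − 1.250| = 0.007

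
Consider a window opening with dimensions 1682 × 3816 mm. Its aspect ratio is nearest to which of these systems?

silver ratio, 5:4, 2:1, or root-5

Ratio = 3816 / 1682 ≈ 2.269.
Distances: silver ratio 2.414 (Δ 0.145); 5:4 1.250 (Δ 1.019); 2:1 2.000 (Δ 0.269); root-5 2.236 (Δ 0.033).

root-5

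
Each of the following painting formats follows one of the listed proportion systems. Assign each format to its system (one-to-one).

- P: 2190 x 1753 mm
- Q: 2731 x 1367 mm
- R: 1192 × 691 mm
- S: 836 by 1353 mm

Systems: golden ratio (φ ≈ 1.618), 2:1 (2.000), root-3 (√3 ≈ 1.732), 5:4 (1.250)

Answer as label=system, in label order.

P=5:4, Q=2:1, R=root-3, S=golden ratio

Ratios: P ≈ 1.249; Q ≈ 1.998; R ≈ 1.725; S ≈ 1.618.
Targets: golden ratio ≈ 1.618; 2:1 ≈ 2.000; root-3 ≈ 1.732; 5:4 ≈ 1.250.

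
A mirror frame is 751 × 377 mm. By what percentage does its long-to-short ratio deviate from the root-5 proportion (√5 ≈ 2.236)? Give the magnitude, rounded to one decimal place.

Ratio = 751 / 377 ≈ 1.9920.
Ideal root-5 ≈ 2.2361. |1.9920 − 2.2361| / 2.2361 ≈ 10.92% → 10.9%.

10.9%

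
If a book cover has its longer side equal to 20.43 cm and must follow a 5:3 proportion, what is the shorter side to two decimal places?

5:3 ≈ 1.66667.
Shorter side = 20.43 ÷ 1.66667 ≈ 12.2580 → 12.26 cm.

12.26 cm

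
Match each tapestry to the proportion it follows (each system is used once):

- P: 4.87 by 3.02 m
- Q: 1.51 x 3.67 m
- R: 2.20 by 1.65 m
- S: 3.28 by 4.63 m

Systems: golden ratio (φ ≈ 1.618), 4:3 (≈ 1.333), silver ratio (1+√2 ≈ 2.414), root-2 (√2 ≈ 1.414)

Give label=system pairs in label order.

P = 4.87/3.02 ≈ 1.613 → golden ratio (1.618)
Q = 3.67/1.51 ≈ 2.430 → silver ratio (2.414)
R = 2.20/1.65 ≈ 1.333 → 4:3 (1.333)
S = 4.63/3.28 ≈ 1.412 → root-2 (1.414)

P=golden ratio, Q=silver ratio, R=4:3, S=root-2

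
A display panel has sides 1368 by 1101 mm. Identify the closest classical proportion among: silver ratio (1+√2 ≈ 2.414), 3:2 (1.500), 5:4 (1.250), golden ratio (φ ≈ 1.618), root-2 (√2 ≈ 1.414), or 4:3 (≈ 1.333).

Ratio = 1368 / 1101 ≈ 1.243.
Distances: silver ratio 2.414 (Δ 1.171); 3:2 1.500 (Δ 0.257); 5:4 1.250 (Δ 0.007); golden ratio 1.618 (Δ 0.375); root-2 1.414 (Δ 0.171); 4:3 1.333 (Δ 0.090).

5:4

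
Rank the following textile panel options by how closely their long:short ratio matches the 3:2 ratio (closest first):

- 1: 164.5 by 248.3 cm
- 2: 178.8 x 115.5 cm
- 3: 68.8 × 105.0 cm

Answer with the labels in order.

1, 3, 2

Ratios: 1 = 248.3 / 164.5 ≈ 1.509; 2 = 178.8 / 115.5 ≈ 1.548; 3 = 105.0 / 68.8 ≈ 1.526.
|Δ from 1.500|: 1 0.009; 2 0.048; 3 0.026.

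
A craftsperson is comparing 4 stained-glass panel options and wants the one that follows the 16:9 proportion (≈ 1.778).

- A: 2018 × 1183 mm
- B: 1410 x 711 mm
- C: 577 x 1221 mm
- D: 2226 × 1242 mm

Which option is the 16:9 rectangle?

D

Ratios (long/short): A ≈ 1.706; B ≈ 1.983; C ≈ 2.116; D ≈ 1.792.
16:9 ≈ 1.778; option D is nearest (Δ 0.014).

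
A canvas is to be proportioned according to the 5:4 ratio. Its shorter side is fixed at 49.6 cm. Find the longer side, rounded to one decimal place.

5:4 = 1.25000.
Longer side = 49.6 × 1.25000 ≈ 62.000 → 62.0 cm.

62.0 cm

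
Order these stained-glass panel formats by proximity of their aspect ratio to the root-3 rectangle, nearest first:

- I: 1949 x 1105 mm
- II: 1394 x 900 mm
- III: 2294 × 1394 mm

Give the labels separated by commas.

I: 1949/1105 ≈ 1.764 → |1.764 − 1.732| = 0.032
II: 1394/900 ≈ 1.549 → |1.549 − 1.732| = 0.183
III: 2294/1394 ≈ 1.646 → |1.646 − 1.732| = 0.086

I, III, II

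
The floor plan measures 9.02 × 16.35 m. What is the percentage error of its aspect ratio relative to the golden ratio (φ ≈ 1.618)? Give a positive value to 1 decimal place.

12.0%

Ratio = 16.35 / 9.02 ≈ 1.8126.
Ideal golden ratio ≈ 1.6180. |1.8126 − 1.6180| / 1.6180 ≈ 12.03% → 12.0%.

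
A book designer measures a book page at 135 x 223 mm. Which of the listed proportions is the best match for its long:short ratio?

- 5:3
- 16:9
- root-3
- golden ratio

5:3

223/135 ≈ 1.652. Nearest candidates are 5:3 (1.667, off by 0.015) and golden ratio (1.618, off by 0.034).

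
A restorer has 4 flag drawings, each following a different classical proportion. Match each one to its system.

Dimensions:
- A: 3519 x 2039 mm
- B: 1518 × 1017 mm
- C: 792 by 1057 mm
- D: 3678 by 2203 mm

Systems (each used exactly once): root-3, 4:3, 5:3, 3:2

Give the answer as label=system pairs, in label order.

Ratios: A ≈ 1.726; B ≈ 1.493; C ≈ 1.335; D ≈ 1.670.
Targets: root-3 ≈ 1.732; 4:3 ≈ 1.333; 5:3 ≈ 1.667; 3:2 ≈ 1.500.

A=root-3, B=3:2, C=4:3, D=5:3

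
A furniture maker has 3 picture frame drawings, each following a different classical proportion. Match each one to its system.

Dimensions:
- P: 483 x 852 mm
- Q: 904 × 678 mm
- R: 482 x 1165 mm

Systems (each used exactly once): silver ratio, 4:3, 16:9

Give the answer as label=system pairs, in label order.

P=16:9, Q=4:3, R=silver ratio

Ratios: P ≈ 1.764; Q ≈ 1.333; R ≈ 2.417.
Targets: silver ratio ≈ 2.414; 4:3 ≈ 1.333; 16:9 ≈ 1.778.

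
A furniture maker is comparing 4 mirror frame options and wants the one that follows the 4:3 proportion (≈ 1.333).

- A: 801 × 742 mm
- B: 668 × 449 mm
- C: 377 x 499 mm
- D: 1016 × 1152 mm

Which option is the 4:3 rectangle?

C

Target 4:3 ≈ 1.333.
A: 1.080 (Δ0.253)  B: 1.488 (Δ0.155)  C: 1.324 (Δ0.009)  D: 1.134 (Δ0.199)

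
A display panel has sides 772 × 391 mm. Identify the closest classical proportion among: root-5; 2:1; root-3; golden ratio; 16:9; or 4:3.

2:1

Ratio = 772 / 391 ≈ 1.974.
Distances: root-5 2.236 (Δ 0.262); 2:1 2.000 (Δ 0.026); root-3 1.732 (Δ 0.242); golden ratio 1.618 (Δ 0.356); 16:9 1.778 (Δ 0.196); 4:3 1.333 (Δ 0.641).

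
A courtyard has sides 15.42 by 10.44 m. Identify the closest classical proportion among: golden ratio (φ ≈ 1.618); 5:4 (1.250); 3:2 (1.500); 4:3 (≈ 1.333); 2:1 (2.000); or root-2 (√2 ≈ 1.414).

15.42/10.44 ≈ 1.477. Nearest candidates are 3:2 (1.500, off by 0.023) and root-2 (1.414, off by 0.063).

3:2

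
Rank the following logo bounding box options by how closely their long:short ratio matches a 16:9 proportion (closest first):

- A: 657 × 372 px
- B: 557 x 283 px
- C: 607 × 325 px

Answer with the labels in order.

A: 657/372 ≈ 1.766 → |1.766 − 1.778| = 0.012
B: 557/283 ≈ 1.968 → |1.968 − 1.778| = 0.190
C: 607/325 ≈ 1.868 → |1.868 − 1.778| = 0.090

A, C, B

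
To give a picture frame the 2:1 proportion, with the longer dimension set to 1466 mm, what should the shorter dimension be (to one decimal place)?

2:1 = 2.00000.
Shorter side = 1466 ÷ 2.00000 ≈ 733.000 → 733.0 mm.

733.0 mm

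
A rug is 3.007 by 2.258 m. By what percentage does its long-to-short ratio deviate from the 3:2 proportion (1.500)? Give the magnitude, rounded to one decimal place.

11.2%

Ratio = 3.007 / 2.258 ≈ 1.3317.
Ideal 3:2 = 1.5000. |1.3317 − 1.5000| / 1.5000 ≈ 11.22% → 11.2%.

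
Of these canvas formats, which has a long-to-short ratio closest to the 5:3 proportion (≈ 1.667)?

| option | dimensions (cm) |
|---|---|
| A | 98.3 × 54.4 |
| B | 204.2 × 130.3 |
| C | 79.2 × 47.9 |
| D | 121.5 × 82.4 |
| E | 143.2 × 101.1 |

C

Target 5:3 ≈ 1.667.
A: 1.807 (Δ0.140)  B: 1.567 (Δ0.100)  C: 1.653 (Δ0.014)  D: 1.475 (Δ0.192)  E: 1.416 (Δ0.251)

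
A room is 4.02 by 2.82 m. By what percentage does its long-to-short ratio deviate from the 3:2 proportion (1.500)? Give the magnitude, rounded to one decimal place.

Ratio = 4.02 / 2.82 ≈ 1.4255.
Ideal 3:2 = 1.5000. |1.4255 − 1.5000| / 1.5000 ≈ 4.97% → 5.0%.

5.0%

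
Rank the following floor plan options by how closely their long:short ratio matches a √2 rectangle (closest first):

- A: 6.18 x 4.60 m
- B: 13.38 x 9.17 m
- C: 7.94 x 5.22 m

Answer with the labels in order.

B, A, C

Ratios: A = 6.18 / 4.60 ≈ 1.343; B = 13.38 / 9.17 ≈ 1.459; C = 7.94 / 5.22 ≈ 1.521.
|Δ from 1.414|: A 0.071; B 0.045; C 0.107.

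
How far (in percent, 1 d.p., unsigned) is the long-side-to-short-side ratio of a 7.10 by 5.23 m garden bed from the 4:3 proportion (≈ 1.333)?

1.8%

Ratio = 7.10 / 5.23 ≈ 1.3576.
Ideal 4:3 ≈ 1.3333. |1.3576 − 1.3333| / 1.3333 ≈ 1.82% → 1.8%.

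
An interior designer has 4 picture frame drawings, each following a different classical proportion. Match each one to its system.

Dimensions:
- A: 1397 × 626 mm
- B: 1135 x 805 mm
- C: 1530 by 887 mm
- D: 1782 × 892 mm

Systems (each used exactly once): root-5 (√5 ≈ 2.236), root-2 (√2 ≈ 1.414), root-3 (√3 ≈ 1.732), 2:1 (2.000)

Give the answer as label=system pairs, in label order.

A = 1397/626 ≈ 2.232 → root-5 (2.236)
B = 1135/805 ≈ 1.410 → root-2 (1.414)
C = 1530/887 ≈ 1.725 → root-3 (1.732)
D = 1782/892 ≈ 1.998 → 2:1 (2.000)

A=root-5, B=root-2, C=root-3, D=2:1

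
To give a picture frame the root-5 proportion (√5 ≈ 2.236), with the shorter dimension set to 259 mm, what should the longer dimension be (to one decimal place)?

root-5 ≈ 2.23607.
Longer side = 259 × 2.23607 ≈ 579.142 → 579.1 mm.

579.1 mm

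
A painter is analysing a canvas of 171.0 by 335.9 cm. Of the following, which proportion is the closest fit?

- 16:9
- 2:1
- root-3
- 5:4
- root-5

2:1

335.9/171.0 ≈ 1.964. Nearest candidates are 2:1 (2.000, off by 0.036) and 16:9 (1.778, off by 0.186).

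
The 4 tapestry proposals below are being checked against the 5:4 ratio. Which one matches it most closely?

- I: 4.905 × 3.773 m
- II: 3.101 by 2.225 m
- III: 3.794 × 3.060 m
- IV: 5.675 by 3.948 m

III

Ratios (long/short): I ≈ 1.300; II ≈ 1.394; III ≈ 1.240; IV ≈ 1.437.
5:4 ≈ 1.250; option III is nearest (Δ 0.010).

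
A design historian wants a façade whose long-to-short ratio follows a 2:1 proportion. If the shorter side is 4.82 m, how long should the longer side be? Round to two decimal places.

9.64 m

2:1 = 2.00000.
Longer side = 4.82 × 2.00000 ≈ 9.6400 → 9.64 m.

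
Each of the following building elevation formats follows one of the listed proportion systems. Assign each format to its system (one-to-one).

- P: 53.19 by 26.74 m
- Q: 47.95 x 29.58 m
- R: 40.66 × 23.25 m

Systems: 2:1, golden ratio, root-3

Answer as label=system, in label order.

P=2:1, Q=golden ratio, R=root-3

Ratios: P ≈ 1.989; Q ≈ 1.621; R ≈ 1.749.
Targets: 2:1 ≈ 2.000; golden ratio ≈ 1.618; root-3 ≈ 1.732.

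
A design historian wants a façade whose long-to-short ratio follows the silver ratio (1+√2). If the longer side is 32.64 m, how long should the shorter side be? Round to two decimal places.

silver ratio ≈ 2.41421.
Shorter side = 32.64 ÷ 2.41421 ≈ 13.5200 → 13.52 m.

13.52 m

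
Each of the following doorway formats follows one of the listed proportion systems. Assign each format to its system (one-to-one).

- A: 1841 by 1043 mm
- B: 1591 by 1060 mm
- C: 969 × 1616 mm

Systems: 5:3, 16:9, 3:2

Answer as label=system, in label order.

A=16:9, B=3:2, C=5:3

A = 1841/1043 ≈ 1.765 → 16:9 (1.778)
B = 1591/1060 ≈ 1.501 → 3:2 (1.500)
C = 1616/969 ≈ 1.668 → 5:3 (1.667)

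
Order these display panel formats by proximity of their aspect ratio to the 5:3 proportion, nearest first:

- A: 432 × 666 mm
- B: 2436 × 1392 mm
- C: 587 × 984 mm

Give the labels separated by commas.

C, B, A

A: 666/432 ≈ 1.542 → |1.542 − 1.667| = 0.125
B: 2436/1392 ≈ 1.750 → |1.750 − 1.667| = 0.083
C: 984/587 ≈ 1.676 → |1.676 − 1.667| = 0.009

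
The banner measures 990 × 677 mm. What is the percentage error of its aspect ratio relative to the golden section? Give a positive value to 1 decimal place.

9.6%

Ratio = 990 / 677 ≈ 1.4623.
Ideal golden ratio ≈ 1.6180. |1.4623 − 1.6180| / 1.6180 ≈ 9.62% → 9.6%.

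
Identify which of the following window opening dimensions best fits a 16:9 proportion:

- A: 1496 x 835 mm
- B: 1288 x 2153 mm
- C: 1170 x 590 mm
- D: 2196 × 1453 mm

A

Target 16:9 ≈ 1.778.
A: 1.792 (Δ0.014)  B: 1.672 (Δ0.106)  C: 1.983 (Δ0.205)  D: 1.511 (Δ0.267)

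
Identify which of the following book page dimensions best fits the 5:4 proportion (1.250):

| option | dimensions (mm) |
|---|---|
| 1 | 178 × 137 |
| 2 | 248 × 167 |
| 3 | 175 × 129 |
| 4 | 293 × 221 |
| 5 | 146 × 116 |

5

Ratios (long/short): 1 ≈ 1.299; 2 ≈ 1.485; 3 ≈ 1.357; 4 ≈ 1.326; 5 ≈ 1.259.
5:4 ≈ 1.250; option 5 is nearest (Δ 0.009).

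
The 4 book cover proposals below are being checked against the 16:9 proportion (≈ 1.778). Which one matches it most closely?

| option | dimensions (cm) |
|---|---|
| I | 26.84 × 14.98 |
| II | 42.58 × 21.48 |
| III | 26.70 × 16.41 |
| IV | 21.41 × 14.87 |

I

Target 16:9 ≈ 1.778.
I: 1.792 (Δ0.014)  II: 1.982 (Δ0.204)  III: 1.627 (Δ0.151)  IV: 1.440 (Δ0.338)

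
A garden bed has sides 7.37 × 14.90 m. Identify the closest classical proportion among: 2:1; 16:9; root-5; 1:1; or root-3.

14.90/7.37 ≈ 2.022. Nearest candidates are 2:1 (2.000, off by 0.022) and root-5 (2.236, off by 0.214).

2:1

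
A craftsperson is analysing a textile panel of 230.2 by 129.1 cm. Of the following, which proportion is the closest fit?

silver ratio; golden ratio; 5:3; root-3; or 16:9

Ratio = 230.2 / 129.1 ≈ 1.783.
Distances: silver ratio 2.414 (Δ 0.631); golden ratio 1.618 (Δ 0.165); 5:3 1.667 (Δ 0.116); root-3 1.732 (Δ 0.051); 16:9 1.778 (Δ 0.005).

16:9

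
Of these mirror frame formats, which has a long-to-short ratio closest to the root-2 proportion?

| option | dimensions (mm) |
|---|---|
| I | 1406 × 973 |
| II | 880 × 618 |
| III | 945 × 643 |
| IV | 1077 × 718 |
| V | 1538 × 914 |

II

Target root-2 ≈ 1.414.
I: 1.445 (Δ0.031)  II: 1.424 (Δ0.010)  III: 1.470 (Δ0.056)  IV: 1.500 (Δ0.086)  V: 1.683 (Δ0.269)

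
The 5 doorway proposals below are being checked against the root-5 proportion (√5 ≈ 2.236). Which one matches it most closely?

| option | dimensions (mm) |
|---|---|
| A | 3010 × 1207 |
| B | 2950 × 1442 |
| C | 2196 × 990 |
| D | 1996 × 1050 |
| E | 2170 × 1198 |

Ratios (long/short): A ≈ 2.494; B ≈ 2.046; C ≈ 2.218; D ≈ 1.901; E ≈ 1.811.
root-5 ≈ 2.236; option C is nearest (Δ 0.018).

C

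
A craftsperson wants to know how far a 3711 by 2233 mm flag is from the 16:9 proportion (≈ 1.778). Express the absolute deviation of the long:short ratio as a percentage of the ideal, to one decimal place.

6.5%

Ratio = 3711 / 2233 ≈ 1.6619.
Ideal 16:9 ≈ 1.7778. |1.6619 − 1.7778| / 1.7778 ≈ 6.52% → 6.5%.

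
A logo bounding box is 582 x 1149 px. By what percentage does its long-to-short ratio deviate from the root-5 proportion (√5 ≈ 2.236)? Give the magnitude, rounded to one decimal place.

11.7%

Ratio = 1149 / 582 ≈ 1.9742.
Ideal root-5 ≈ 2.2361. |1.9742 − 2.2361| / 2.2361 ≈ 11.71% → 11.7%.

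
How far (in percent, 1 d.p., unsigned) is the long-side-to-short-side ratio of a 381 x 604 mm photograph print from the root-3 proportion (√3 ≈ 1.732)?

Ratio = 604 / 381 ≈ 1.5853.
Ideal root-3 ≈ 1.7321. |1.5853 − 1.7321| / 1.7321 ≈ 8.48% → 8.5%.

8.5%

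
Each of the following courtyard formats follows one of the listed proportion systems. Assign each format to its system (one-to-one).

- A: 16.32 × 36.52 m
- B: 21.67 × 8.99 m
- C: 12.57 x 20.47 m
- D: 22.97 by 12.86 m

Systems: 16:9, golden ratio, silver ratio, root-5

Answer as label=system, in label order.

A=root-5, B=silver ratio, C=golden ratio, D=16:9

Ratios: A ≈ 2.238; B ≈ 2.410; C ≈ 1.628; D ≈ 1.786.
Targets: 16:9 ≈ 1.778; golden ratio ≈ 1.618; silver ratio ≈ 2.414; root-5 ≈ 2.236.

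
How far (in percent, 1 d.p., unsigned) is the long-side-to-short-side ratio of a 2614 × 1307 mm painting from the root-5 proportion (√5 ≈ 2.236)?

10.6%

Ratio = 2614 / 1307 ≈ 2.0000.
Ideal root-5 ≈ 2.2361. |2.0000 − 2.2361| / 2.2361 ≈ 10.56% → 10.6%.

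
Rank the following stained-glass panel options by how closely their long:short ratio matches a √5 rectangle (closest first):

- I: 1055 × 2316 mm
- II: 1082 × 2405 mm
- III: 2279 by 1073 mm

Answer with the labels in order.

II, I, III

Ratios: I = 2316 / 1055 ≈ 2.195; II = 2405 / 1082 ≈ 2.223; III = 2279 / 1073 ≈ 2.124.
|Δ from 2.236|: I 0.041; II 0.013; III 0.112.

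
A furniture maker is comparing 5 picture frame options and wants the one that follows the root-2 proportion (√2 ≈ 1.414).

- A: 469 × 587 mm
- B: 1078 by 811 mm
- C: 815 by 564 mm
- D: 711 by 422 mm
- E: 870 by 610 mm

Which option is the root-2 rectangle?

Target root-2 ≈ 1.414.
A: 1.252 (Δ0.162)  B: 1.329 (Δ0.085)  C: 1.445 (Δ0.031)  D: 1.685 (Δ0.271)  E: 1.426 (Δ0.012)

E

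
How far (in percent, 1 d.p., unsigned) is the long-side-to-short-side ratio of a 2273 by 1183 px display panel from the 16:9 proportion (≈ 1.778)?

Ratio = 2273 / 1183 ≈ 1.9214.
Ideal 16:9 ≈ 1.7778. |1.9214 − 1.7778| / 1.7778 ≈ 8.08% → 8.1%.

8.1%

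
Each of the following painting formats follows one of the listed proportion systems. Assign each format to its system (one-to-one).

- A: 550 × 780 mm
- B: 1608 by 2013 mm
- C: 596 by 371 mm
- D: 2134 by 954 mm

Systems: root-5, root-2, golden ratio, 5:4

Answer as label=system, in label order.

Ratios: A ≈ 1.418; B ≈ 1.252; C ≈ 1.606; D ≈ 2.237.
Targets: root-5 ≈ 2.236; root-2 ≈ 1.414; golden ratio ≈ 1.618; 5:4 ≈ 1.250.

A=root-2, B=5:4, C=golden ratio, D=root-5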